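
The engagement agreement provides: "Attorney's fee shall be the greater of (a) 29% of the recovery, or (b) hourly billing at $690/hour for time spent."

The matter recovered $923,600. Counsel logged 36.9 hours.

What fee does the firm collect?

(a) 29% of $923,600 = $267,844.00
(b) 36.9 × $690 = $25,461.00
The greater is (a): $267,844.00.

$267,844.00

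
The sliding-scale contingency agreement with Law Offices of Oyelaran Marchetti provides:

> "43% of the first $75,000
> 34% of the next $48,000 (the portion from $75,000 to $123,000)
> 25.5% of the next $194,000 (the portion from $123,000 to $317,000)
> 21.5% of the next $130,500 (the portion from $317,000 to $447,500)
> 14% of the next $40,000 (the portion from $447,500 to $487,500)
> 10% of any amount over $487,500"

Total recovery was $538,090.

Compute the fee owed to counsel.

First $75,000 at 43% = $32,250.00
Next $48,000 at 34% = $16,320.00
Next $194,000 at 25.5% = $49,470.00
Next $130,500 at 21.5% = $28,057.50
Next $40,000 at 14% = $5,600.00
Remaining $50,590 at 10% = $5,059.00
Fee: $32,250.00 + $16,320.00 + $49,470.00 + $28,057.50 + $5,600.00 + $5,059.00 = $136,756.50

$136,756.50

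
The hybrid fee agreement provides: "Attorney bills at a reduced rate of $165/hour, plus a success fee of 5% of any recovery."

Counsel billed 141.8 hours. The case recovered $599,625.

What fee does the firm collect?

Hourly: 141.8 × $165 = $23,397.00
Success fee: 5% of $599,625 = $29,981.25
Total: $23,397.00 + $29,981.25 = $53,378.25

$53,378.25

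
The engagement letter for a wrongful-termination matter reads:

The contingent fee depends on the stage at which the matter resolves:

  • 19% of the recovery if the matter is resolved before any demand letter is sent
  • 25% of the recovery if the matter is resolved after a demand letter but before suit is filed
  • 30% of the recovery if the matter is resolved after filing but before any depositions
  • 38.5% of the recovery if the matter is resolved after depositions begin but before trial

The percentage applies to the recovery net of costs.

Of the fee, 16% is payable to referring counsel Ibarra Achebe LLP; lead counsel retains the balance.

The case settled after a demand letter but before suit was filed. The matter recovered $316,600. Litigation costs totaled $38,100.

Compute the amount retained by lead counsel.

Fee base (net of costs): $316,600 − $38,100 = $278,500
The matter settled after a demand letter but before suit was filed, so the 25% rate applies.
$278,500 × 25% = $69,625.00
Referral share: 16% of $69,625.00 = $11,140.00; lead counsel retains $69,625.00 − $11,140.00 = $58,485.00.

$58,485.00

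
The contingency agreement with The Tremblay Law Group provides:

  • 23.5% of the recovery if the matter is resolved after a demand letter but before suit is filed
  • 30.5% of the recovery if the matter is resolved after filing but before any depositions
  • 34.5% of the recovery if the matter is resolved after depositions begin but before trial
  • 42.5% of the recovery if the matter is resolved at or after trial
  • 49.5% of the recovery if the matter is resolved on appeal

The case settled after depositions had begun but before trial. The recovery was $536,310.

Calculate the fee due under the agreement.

$185,026.95

The matter settled after depositions had begun but before trial, so the 34.5% rate applies.
$536,310 × 34.5% = $185,026.95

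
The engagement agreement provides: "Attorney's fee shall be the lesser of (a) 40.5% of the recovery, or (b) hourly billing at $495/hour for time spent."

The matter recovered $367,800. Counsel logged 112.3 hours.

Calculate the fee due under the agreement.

(a) 40.5% of $367,800 = $148,959.00
(b) 112.3 × $495 = $55,588.50
The lesser is (b): $55,588.50.

$55,588.50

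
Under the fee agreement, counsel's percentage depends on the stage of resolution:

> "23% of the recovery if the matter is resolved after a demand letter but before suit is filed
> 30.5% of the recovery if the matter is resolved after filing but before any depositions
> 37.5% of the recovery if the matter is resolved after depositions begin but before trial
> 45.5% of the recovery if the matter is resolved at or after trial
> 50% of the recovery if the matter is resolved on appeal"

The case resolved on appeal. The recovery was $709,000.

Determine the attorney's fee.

The matter resolved on appeal, so the 50% rate applies.
$709,000 × 50% = $354,500.00

$354,500.00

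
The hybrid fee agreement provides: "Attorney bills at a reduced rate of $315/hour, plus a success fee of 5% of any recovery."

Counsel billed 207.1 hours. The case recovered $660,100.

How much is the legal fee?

$98,241.50

Hourly: 207.1 × $315 = $65,236.50
Success fee: 5% of $660,100 = $33,005.00
Total: $65,236.50 + $33,005.00 = $98,241.50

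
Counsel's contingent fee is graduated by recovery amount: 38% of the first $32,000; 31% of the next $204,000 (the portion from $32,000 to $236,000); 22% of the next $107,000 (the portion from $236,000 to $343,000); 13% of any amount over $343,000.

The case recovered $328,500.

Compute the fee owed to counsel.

$95,750.00

First $32,000 at 38% = $12,160.00
Next $204,000 at 31% = $63,240.00
Remaining $92,500 at 22% = $20,350.00
Fee: $12,160.00 + $63,240.00 + $20,350.00 = $95,750.00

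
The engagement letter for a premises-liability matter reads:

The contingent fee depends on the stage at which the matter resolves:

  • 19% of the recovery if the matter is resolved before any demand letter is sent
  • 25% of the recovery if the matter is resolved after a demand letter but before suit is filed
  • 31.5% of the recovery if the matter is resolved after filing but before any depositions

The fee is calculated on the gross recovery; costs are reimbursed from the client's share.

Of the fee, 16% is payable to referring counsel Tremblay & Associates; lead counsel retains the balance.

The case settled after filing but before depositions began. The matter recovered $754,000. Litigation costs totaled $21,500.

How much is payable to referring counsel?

$38,001.60

Fee base is the gross recovery, $754,000; costs are reimbursed separately.
The matter settled after filing but before depositions began, so the 31.5% rate applies.
$754,000 × 31.5% = $237,510.00
Referral share: 16% of $237,510.00 = $38,001.60; lead counsel retains $237,510.00 − $38,001.60 = $199,508.40.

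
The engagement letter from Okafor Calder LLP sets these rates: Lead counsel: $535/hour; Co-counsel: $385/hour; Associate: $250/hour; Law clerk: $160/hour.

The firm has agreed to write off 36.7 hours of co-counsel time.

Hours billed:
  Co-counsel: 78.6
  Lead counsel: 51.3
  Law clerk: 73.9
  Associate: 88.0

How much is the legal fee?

$77,401.00

Lead counsel: 51.3 × $535 = $27,445.50
Co-counsel: 78.6 × $385 = $30,261.00
Associate: 88.0 × $250 = $22,000.00
Law clerk: 73.9 × $160 = $11,824.00
Subtotal: $91,530.50
Write-off: 36.7 × $385 = $14,129.50
Total: $91,530.50 − $14,129.50 = $77,401.00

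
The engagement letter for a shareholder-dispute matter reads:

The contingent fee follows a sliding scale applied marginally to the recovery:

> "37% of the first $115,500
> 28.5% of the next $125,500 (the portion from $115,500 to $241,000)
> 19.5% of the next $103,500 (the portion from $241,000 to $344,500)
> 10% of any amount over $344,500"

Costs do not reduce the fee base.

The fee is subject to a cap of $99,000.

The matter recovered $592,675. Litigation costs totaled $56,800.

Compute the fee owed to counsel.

$99,000.00

Fee base is the gross recovery, $592,675; costs are reimbursed separately.
First $115,500 at 37% = $42,735.00
Next $125,500 at 28.5% = $35,767.50
Next $103,500 at 19.5% = $20,182.50
Remaining $248,175 at 10% = $24,817.50
Fee: $42,735.00 + $35,767.50 + $20,182.50 + $24,817.50 = $123,502.50
$123,502.50 exceeds the $99,000 cap, so the fee is capped at $99,000.00.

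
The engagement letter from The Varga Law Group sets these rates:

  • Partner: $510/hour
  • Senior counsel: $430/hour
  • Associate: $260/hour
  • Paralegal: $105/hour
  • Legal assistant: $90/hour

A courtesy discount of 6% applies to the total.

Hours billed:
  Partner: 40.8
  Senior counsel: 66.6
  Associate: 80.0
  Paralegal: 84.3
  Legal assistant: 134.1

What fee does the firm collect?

$85,696.51

Partner: 40.8 × $510 = $20,808.00
Senior counsel: 66.6 × $430 = $28,638.00
Associate: 80.0 × $260 = $20,800.00
Paralegal: 84.3 × $105 = $8,851.50
Legal assistant: 134.1 × $90 = $12,069.00
Subtotal: $91,166.50
Less 6% discount: −$5,469.99
Total: $91,166.50 − $5,469.99 = $85,696.51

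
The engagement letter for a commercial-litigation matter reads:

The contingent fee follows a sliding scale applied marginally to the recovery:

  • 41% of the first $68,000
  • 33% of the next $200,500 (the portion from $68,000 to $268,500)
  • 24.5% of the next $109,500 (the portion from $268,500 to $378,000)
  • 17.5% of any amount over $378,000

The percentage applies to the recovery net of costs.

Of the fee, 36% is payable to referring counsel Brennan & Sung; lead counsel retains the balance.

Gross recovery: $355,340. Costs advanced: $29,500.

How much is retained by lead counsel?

Fee base (net of costs): $355,340 − $29,500 = $325,840
First $68,000 at 41% = $27,880.00
Next $200,500 at 33% = $66,165.00
Remaining $57,340 at 24.5% = $14,048.30
Fee: $27,880.00 + $66,165.00 + $14,048.30 = $108,093.30
Referral share: 36% of $108,093.30 = $38,913.59; lead counsel retains $108,093.30 − $38,913.59 = $69,179.71.

$69,179.71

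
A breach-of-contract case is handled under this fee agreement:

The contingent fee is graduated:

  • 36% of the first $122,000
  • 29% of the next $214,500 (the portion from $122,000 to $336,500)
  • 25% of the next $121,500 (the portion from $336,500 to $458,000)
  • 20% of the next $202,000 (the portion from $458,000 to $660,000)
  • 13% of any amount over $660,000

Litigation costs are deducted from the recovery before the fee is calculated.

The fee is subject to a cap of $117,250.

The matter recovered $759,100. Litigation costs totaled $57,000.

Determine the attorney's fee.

Fee base (net of costs): $759,100 − $57,000 = $702,100
First $122,000 at 36% = $43,920.00
Next $214,500 at 29% = $62,205.00
Next $121,500 at 25% = $30,375.00
Next $202,000 at 20% = $40,400.00
Remaining $42,100 at 13% = $5,473.00
Fee: $43,920.00 + $62,205.00 + $30,375.00 + $40,400.00 + $5,473.00 = $182,373.00
$182,373.00 exceeds the $117,250 cap, so the fee is capped at $117,250.00.

$117,250.00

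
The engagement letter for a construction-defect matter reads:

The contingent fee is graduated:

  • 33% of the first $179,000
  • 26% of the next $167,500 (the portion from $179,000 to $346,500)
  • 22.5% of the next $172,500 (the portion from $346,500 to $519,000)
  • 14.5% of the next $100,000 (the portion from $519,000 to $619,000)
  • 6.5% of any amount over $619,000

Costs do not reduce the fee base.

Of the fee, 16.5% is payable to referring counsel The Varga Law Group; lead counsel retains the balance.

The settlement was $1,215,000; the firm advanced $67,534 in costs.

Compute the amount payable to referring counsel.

$32,120.96

Fee base is the gross recovery, $1,215,000; costs are reimbursed separately.
First $179,000 at 33% = $59,070.00
Next $167,500 at 26% = $43,550.00
Next $172,500 at 22.5% = $38,812.50
Next $100,000 at 14.5% = $14,500.00
Remaining $596,000 at 6.5% = $38,740.00
Fee: $59,070.00 + $43,550.00 + $38,812.50 + $14,500.00 + $38,740.00 = $194,672.50
Referral share: 16.5% of $194,672.50 = $32,120.96; lead counsel retains $194,672.50 − $32,120.96 = $162,551.54.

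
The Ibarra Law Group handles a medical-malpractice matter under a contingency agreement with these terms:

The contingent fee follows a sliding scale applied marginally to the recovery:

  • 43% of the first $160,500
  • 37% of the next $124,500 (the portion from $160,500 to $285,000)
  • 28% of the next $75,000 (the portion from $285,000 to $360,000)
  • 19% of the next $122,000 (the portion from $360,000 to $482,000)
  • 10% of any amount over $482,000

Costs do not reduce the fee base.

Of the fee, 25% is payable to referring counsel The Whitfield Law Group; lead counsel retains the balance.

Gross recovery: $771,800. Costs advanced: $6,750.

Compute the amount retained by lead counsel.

Fee base is the gross recovery, $771,800; costs are reimbursed separately.
First $160,500 at 43% = $69,015.00
Next $124,500 at 37% = $46,065.00
Next $75,000 at 28% = $21,000.00
Next $122,000 at 19% = $23,180.00
Remaining $289,800 at 10% = $28,980.00
Fee: $69,015.00 + $46,065.00 + $21,000.00 + $23,180.00 + $28,980.00 = $188,240.00
Referral share: 25% of $188,240.00 = $47,060.00; lead counsel retains $188,240.00 − $47,060.00 = $141,180.00.

$141,180.00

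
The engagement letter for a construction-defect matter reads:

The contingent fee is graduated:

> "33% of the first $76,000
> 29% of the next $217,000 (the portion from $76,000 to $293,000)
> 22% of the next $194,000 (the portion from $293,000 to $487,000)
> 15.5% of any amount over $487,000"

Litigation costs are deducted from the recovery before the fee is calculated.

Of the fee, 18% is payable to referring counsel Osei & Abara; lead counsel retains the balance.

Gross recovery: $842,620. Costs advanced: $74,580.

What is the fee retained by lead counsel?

$142,885.98

Fee base (net of costs): $842,620 − $74,580 = $768,040
First $76,000 at 33% = $25,080.00
Next $217,000 at 29% = $62,930.00
Next $194,000 at 22% = $42,680.00
Remaining $281,040 at 15.5% = $43,561.20
Fee: $25,080.00 + $62,930.00 + $42,680.00 + $43,561.20 = $174,251.20
Referral share: 18% of $174,251.20 = $31,365.22; lead counsel retains $174,251.20 − $31,365.22 = $142,885.98.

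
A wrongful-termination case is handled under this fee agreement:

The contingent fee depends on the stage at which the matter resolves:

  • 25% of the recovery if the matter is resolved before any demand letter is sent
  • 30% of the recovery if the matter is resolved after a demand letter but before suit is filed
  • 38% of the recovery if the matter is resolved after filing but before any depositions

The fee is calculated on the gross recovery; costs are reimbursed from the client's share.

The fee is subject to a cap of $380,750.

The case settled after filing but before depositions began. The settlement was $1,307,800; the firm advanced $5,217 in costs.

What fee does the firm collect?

Fee base is the gross recovery, $1,307,800; costs are reimbursed separately.
The matter settled after filing but before depositions began, so the 38% rate applies.
$1,307,800 × 38% = $496,964.00
$496,964.00 exceeds the $380,750 cap, so the fee is capped at $380,750.00.

$380,750.00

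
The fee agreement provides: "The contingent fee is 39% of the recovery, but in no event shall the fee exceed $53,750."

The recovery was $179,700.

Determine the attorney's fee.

39% of $179,700 = $70,083.00
That exceeds the $53,750 cap, so the fee is capped at $53,750.

$53,750.00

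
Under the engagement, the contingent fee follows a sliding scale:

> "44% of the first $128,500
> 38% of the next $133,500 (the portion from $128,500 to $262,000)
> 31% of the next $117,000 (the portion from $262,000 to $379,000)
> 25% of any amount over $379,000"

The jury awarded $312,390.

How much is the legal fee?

$122,890.90

First $128,500 at 44% = $56,540.00
Next $133,500 at 38% = $50,730.00
Remaining $50,390 at 31% = $15,620.90
Fee: $56,540.00 + $50,730.00 + $15,620.90 = $122,890.90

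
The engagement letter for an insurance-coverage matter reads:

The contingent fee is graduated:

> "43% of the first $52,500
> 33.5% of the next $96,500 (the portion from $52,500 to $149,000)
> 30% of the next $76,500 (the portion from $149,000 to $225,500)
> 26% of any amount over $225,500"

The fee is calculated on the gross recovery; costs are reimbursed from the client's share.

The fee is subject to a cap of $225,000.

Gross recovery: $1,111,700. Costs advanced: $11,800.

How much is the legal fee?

Fee base is the gross recovery, $1,111,700; costs are reimbursed separately.
First $52,500 at 43% = $22,575.00
Next $96,500 at 33.5% = $32,327.50
Next $76,500 at 30% = $22,950.00
Remaining $886,200 at 26% = $230,412.00
Fee: $22,575.00 + $32,327.50 + $22,950.00 + $230,412.00 = $308,264.50
$308,264.50 exceeds the $225,000 cap, so the fee is capped at $225,000.00.

$225,000.00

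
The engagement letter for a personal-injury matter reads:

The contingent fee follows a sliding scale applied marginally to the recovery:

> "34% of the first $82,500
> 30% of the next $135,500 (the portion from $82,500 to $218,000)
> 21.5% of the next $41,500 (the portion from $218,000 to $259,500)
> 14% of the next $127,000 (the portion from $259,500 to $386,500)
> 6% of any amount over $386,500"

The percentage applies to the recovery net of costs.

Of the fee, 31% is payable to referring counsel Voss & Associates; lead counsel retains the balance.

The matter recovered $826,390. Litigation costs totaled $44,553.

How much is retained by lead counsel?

$82,194.68

Fee base (net of costs): $826,390 − $44,553 = $781,837
First $82,500 at 34% = $28,050.00
Next $135,500 at 30% = $40,650.00
Next $41,500 at 21.5% = $8,922.50
Next $127,000 at 14% = $17,780.00
Remaining $395,337 at 6% = $23,720.22
Fee: $28,050.00 + $40,650.00 + $8,922.50 + $17,780.00 + $23,720.22 = $119,122.72
Referral share: 31% of $119,122.72 = $36,928.04; lead counsel retains $119,122.72 − $36,928.04 = $82,194.68.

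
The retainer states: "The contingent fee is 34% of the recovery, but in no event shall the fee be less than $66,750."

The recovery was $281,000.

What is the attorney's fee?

34% of $281,000 = $95,540.00
That exceeds the $66,750 minimum.

$95,540.00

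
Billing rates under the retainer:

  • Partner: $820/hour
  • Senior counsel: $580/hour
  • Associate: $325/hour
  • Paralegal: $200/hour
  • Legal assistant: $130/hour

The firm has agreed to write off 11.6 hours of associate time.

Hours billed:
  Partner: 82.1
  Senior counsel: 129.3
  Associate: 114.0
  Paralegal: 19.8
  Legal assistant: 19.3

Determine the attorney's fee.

Partner: 82.1 × $820 = $67,322.00
Senior counsel: 129.3 × $580 = $74,994.00
Associate: 114.0 × $325 = $37,050.00
Paralegal: 19.8 × $200 = $3,960.00
Legal assistant: 19.3 × $130 = $2,509.00
Subtotal: $185,835.00
Write-off: 11.6 × $325 = $3,770.00
Total: $185,835.00 − $3,770.00 = $182,065.00

$182,065.00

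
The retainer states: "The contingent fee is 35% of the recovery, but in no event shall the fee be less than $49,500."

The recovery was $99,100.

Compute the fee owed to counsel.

$49,500.00

35% of $99,100 = $34,685.00
That is below the $49,500 minimum, so the minimum applies.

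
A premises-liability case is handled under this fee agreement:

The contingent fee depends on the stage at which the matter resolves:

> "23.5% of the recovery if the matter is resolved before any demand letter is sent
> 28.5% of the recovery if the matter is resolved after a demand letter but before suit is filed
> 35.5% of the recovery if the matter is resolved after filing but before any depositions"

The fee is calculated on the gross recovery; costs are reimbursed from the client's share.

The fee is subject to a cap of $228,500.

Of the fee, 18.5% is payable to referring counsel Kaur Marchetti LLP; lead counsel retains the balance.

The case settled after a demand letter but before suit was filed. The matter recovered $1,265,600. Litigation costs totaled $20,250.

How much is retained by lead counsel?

$186,227.50

Fee base is the gross recovery, $1,265,600; costs are reimbursed separately.
The matter settled after a demand letter but before suit was filed, so the 28.5% rate applies.
$1,265,600 × 28.5% = $360,696.00
$360,696.00 exceeds the $228,500 cap, so the fee is capped at $228,500.00.
Referral share: 18.5% of $228,500.00 = $42,272.50; lead counsel retains $228,500.00 − $42,272.50 = $186,227.50.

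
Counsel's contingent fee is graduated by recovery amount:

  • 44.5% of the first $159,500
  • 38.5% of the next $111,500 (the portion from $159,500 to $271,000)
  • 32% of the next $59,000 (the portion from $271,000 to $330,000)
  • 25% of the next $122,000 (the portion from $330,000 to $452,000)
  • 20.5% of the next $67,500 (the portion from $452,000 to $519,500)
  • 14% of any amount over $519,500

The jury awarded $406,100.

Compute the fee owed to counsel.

$151,810.00

First $159,500 at 44.5% = $70,977.50
Next $111,500 at 38.5% = $42,927.50
Next $59,000 at 32% = $18,880.00
Remaining $76,100 at 25% = $19,025.00
Fee: $70,977.50 + $42,927.50 + $18,880.00 + $19,025.00 = $151,810.00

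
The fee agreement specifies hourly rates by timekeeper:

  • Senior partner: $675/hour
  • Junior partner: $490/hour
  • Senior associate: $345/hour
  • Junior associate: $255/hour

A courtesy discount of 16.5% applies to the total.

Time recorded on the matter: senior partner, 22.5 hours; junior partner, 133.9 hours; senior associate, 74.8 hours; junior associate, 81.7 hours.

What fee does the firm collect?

$106,410.73

Senior partner: 22.5 × $675 = $15,187.50
Junior partner: 133.9 × $490 = $65,611.00
Senior associate: 74.8 × $345 = $25,806.00
Junior associate: 81.7 × $255 = $20,833.50
Subtotal: $127,438.00
Less 16.5% discount: −$21,027.27
Total: $127,438.00 − $21,027.27 = $106,410.73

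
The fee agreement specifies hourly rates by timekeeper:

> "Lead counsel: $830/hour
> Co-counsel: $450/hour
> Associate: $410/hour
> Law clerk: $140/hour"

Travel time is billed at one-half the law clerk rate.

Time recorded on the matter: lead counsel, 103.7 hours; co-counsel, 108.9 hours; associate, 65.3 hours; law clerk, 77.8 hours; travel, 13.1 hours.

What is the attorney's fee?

$173,658.00

Lead counsel: 103.7 × $830 = $86,071.00
Co-counsel: 108.9 × $450 = $49,005.00
Associate: 65.3 × $410 = $26,773.00
Law clerk: 77.8 × $140 = $10,892.00
Subtotal: $86,071.00 + $49,005.00 + $26,773.00 + $10,892.00 = $172,741.00
Travel: 13.1 × ($140 ÷ 2) = 13.1 × $70.00 = $917.00
Total: $172,741.00 + $917.00 = $173,658.00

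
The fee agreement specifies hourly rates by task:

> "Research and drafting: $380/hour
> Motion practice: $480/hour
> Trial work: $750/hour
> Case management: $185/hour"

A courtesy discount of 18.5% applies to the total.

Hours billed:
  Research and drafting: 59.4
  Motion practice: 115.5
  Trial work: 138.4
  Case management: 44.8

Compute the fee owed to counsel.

$154,931.50

Research and drafting: 59.4 × $380 = $22,572.00
Motion practice: 115.5 × $480 = $55,440.00
Trial work: 138.4 × $750 = $103,800.00
Case management: 44.8 × $185 = $8,288.00
Subtotal: $190,100.00
Less 18.5% discount: −$35,168.50
Total: $190,100.00 − $35,168.50 = $154,931.50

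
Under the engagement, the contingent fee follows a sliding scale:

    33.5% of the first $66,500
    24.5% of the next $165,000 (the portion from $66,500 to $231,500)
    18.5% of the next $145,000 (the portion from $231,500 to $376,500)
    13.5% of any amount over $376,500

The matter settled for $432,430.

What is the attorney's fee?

First $66,500 at 33.5% = $22,277.50
Next $165,000 at 24.5% = $40,425.00
Next $145,000 at 18.5% = $26,825.00
Remaining $55,930 at 13.5% = $7,550.55
Fee: $22,277.50 + $40,425.00 + $26,825.00 + $7,550.55 = $97,078.05

$97,078.05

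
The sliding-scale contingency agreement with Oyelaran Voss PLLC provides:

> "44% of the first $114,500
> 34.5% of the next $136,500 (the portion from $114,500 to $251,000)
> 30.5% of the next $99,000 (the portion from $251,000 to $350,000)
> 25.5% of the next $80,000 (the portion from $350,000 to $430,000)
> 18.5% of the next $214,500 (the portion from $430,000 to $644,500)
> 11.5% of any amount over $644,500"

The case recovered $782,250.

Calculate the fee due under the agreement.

$203,591.25

First $114,500 at 44% = $50,380.00
Next $136,500 at 34.5% = $47,092.50
Next $99,000 at 30.5% = $30,195.00
Next $80,000 at 25.5% = $20,400.00
Next $214,500 at 18.5% = $39,682.50
Remaining $137,750 at 11.5% = $15,841.25
Fee: $50,380.00 + $47,092.50 + $30,195.00 + $20,400.00 + $39,682.50 + $15,841.25 = $203,591.25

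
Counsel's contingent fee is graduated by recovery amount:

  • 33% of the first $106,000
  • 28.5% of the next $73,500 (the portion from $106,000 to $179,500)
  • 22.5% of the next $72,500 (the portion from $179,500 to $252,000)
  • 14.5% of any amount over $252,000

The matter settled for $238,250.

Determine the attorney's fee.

First $106,000 at 33% = $34,980.00
Next $73,500 at 28.5% = $20,947.50
Remaining $58,750 at 22.5% = $13,218.75
Fee: $34,980.00 + $20,947.50 + $13,218.75 = $69,146.25

$69,146.25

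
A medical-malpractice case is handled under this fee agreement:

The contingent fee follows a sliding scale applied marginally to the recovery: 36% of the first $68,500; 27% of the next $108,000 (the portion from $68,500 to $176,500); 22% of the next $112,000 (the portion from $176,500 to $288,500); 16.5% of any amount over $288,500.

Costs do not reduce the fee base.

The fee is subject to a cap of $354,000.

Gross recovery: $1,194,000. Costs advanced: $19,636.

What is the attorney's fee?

Fee base is the gross recovery, $1,194,000; costs are reimbursed separately.
First $68,500 at 36% = $24,660.00
Next $108,000 at 27% = $29,160.00
Next $112,000 at 22% = $24,640.00
Remaining $905,500 at 16.5% = $149,407.50
Fee: $24,660.00 + $29,160.00 + $24,640.00 + $149,407.50 = $227,867.50
$227,867.50 is under the $354,000 cap.

$227,867.50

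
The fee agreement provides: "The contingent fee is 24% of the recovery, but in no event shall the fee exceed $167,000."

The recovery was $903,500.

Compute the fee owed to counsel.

$167,000.00

24% of $903,500 = $216,840.00
That exceeds the $167,000 cap, so the fee is capped at $167,000.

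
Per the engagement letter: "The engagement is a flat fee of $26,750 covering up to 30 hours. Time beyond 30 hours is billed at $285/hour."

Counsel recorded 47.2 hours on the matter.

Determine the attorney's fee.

Flat fee: $26,750.00
Excess hours: 47.2 − 30 = 17.2
Overrun: 17.2 × $285 = $4,902.00
Total: $26,750.00 + $4,902.00 = $31,652.00

$31,652.00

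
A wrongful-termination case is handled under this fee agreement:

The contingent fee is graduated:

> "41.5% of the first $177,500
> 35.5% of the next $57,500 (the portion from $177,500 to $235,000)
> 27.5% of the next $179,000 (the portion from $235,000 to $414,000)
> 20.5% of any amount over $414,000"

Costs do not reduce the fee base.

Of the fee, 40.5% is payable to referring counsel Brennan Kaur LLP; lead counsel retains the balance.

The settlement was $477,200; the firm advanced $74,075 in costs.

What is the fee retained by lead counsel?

Fee base is the gross recovery, $477,200; costs are reimbursed separately.
First $177,500 at 41.5% = $73,662.50
Next $57,500 at 35.5% = $20,412.50
Next $179,000 at 27.5% = $49,225.00
Remaining $63,200 at 20.5% = $12,956.00
Fee: $73,662.50 + $20,412.50 + $49,225.00 + $12,956.00 = $156,256.00
Referral share: 40.5% of $156,256.00 = $63,283.68; lead counsel retains $156,256.00 − $63,283.68 = $92,972.32.

$92,972.32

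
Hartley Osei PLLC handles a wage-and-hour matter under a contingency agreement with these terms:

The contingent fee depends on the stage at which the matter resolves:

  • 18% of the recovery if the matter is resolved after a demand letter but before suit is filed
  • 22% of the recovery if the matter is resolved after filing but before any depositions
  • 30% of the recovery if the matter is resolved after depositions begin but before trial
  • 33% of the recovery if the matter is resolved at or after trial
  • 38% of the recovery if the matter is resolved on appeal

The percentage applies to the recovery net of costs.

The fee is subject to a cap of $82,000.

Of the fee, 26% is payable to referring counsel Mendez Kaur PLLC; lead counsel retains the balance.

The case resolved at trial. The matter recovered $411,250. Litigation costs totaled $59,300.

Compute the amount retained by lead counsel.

Fee base (net of costs): $411,250 − $59,300 = $351,950
The matter resolved at trial, so the 33% rate applies.
$351,950 × 33% = $116,143.50
$116,143.50 exceeds the $82,000 cap, so the fee is capped at $82,000.00.
Referral share: 26% of $82,000.00 = $21,320.00; lead counsel retains $82,000.00 − $21,320.00 = $60,680.00.

$60,680.00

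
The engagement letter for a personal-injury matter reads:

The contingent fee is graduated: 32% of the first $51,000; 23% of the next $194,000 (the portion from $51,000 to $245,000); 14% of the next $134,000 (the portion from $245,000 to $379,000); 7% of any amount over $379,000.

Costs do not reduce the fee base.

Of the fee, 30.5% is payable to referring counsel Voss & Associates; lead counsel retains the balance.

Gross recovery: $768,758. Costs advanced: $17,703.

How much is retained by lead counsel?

Fee base is the gross recovery, $768,758; costs are reimbursed separately.
First $51,000 at 32% = $16,320.00
Next $194,000 at 23% = $44,620.00
Next $134,000 at 14% = $18,760.00
Remaining $389,758 at 7% = $27,283.06
Fee: $16,320.00 + $44,620.00 + $18,760.00 + $27,283.06 = $106,983.06
Referral share: 30.5% of $106,983.06 = $32,629.83; lead counsel retains $106,983.06 − $32,629.83 = $74,353.23.

$74,353.23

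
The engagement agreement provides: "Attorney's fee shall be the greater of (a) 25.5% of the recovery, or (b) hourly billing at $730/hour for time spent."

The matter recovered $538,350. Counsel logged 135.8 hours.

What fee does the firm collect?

(a) 25.5% of $538,350 = $137,279.25
(b) 135.8 × $730 = $99,134.00
The greater is (a): $137,279.25.

$137,279.25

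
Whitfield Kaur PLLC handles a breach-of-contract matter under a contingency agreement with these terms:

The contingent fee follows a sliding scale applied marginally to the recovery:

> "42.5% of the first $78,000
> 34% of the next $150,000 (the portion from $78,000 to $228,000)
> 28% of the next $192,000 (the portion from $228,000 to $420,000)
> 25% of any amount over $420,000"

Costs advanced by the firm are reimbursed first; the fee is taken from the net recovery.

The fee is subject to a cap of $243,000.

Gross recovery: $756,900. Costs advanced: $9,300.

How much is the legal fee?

$219,810.00

Fee base (net of costs): $756,900 − $9,300 = $747,600
First $78,000 at 42.5% = $33,150.00
Next $150,000 at 34% = $51,000.00
Next $192,000 at 28% = $53,760.00
Remaining $327,600 at 25% = $81,900.00
Fee: $33,150.00 + $51,000.00 + $53,760.00 + $81,900.00 = $219,810.00
$219,810.00 is under the $243,000 cap.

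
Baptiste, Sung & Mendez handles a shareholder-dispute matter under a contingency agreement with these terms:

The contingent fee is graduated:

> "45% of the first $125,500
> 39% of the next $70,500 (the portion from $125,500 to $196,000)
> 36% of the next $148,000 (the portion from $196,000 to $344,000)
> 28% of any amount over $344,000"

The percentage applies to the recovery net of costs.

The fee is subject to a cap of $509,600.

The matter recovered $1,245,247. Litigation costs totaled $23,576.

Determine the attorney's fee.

Fee base (net of costs): $1,245,247 − $23,576 = $1,221,671
First $125,500 at 45% = $56,475.00
Next $70,500 at 39% = $27,495.00
Next $148,000 at 36% = $53,280.00
Remaining $877,671 at 28% = $245,747.88
Fee: $56,475.00 + $27,495.00 + $53,280.00 + $245,747.88 = $382,997.88
$382,997.88 is under the $509,600 cap.

$382,997.88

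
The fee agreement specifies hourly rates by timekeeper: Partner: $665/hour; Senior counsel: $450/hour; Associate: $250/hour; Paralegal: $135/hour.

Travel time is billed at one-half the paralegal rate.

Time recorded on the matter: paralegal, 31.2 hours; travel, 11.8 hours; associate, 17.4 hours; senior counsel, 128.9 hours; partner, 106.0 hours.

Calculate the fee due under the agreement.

Partner: 106.0 × $665 = $70,490.00
Senior counsel: 128.9 × $450 = $58,005.00
Associate: 17.4 × $250 = $4,350.00
Paralegal: 31.2 × $135 = $4,212.00
Subtotal: $70,490.00 + $58,005.00 + $4,350.00 + $4,212.00 = $137,057.00
Travel: 11.8 × ($135 ÷ 2) = 11.8 × $67.50 = $796.50
Total: $137,057.00 + $796.50 = $137,853.50

$137,853.50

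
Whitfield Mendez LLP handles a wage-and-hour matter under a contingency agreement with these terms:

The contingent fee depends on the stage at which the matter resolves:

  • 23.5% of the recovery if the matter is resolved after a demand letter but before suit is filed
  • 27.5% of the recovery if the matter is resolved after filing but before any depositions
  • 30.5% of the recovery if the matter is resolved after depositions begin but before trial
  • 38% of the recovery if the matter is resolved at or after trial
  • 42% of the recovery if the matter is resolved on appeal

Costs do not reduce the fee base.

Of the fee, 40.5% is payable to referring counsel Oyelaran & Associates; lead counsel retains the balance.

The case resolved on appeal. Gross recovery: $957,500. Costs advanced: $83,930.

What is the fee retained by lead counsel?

$239,279.25

Fee base is the gross recovery, $957,500; costs are reimbursed separately.
The matter resolved on appeal, so the 42% rate applies.
$957,500 × 42% = $402,150.00
Referral share: 40.5% of $402,150.00 = $162,870.75; lead counsel retains $402,150.00 − $162,870.75 = $239,279.25.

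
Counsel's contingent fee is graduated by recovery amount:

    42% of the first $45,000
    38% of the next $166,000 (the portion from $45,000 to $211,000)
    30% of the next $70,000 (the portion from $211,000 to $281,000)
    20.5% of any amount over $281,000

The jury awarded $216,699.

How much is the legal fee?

First $45,000 at 42% = $18,900.00
Next $166,000 at 38% = $63,080.00
Remaining $5,699 at 30% = $1,709.70
Fee: $18,900.00 + $63,080.00 + $1,709.70 = $83,689.70

$83,689.70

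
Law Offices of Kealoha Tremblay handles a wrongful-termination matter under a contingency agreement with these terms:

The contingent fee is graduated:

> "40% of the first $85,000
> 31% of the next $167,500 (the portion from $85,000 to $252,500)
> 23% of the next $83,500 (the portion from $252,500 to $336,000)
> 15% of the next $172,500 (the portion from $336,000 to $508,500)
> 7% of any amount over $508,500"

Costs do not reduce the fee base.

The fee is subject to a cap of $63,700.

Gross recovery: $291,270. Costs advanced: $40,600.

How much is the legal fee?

$63,700.00

Fee base is the gross recovery, $291,270; costs are reimbursed separately.
First $85,000 at 40% = $34,000.00
Next $167,500 at 31% = $51,925.00
Remaining $38,770 at 23% = $8,917.10
Fee: $34,000.00 + $51,925.00 + $8,917.10 = $94,842.10
$94,842.10 exceeds the $63,700 cap, so the fee is capped at $63,700.00.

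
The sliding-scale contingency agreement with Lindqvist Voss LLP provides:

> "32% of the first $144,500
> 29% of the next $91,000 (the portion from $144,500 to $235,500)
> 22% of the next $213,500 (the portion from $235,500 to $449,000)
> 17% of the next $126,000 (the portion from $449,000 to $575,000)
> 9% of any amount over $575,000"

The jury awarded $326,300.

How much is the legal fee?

$92,606.00

First $144,500 at 32% = $46,240.00
Next $91,000 at 29% = $26,390.00
Remaining $90,800 at 22% = $19,976.00
Fee: $46,240.00 + $26,390.00 + $19,976.00 = $92,606.00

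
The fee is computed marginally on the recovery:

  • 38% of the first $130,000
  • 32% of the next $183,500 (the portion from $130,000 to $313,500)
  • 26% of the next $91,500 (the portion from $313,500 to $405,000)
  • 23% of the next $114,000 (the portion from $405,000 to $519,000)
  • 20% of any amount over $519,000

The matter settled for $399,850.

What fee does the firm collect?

$130,571.00

First $130,000 at 38% = $49,400.00
Next $183,500 at 32% = $58,720.00
Remaining $86,350 at 26% = $22,451.00
Fee: $49,400.00 + $58,720.00 + $22,451.00 = $130,571.00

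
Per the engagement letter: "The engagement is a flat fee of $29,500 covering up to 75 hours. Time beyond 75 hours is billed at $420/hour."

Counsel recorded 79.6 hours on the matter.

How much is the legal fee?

Flat fee: $29,500.00
Excess hours: 79.6 − 75 = 4.6
Overrun: 4.6 × $420 = $1,932.00
Total: $29,500.00 + $1,932.00 = $31,432.00

$31,432.00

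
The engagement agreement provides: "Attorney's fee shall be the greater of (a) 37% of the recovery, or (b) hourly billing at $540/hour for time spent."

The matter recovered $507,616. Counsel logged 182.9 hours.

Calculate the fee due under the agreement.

$187,817.92

(a) 37% of $507,616 = $187,817.92
(b) 182.9 × $540 = $98,766.00
The greater is (a): $187,817.92.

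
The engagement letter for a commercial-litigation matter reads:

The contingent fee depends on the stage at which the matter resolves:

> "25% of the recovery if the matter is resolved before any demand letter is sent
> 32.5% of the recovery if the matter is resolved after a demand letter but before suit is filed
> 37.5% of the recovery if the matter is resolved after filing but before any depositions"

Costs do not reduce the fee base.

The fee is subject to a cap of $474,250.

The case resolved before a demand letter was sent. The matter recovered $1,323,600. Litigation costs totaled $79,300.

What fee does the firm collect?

Fee base is the gross recovery, $1,323,600; costs are reimbursed separately.
The matter resolved before a demand letter was sent, so the 25% rate applies.
$1,323,600 × 25% = $330,900.00
$330,900.00 is under the $474,250 cap.

$330,900.00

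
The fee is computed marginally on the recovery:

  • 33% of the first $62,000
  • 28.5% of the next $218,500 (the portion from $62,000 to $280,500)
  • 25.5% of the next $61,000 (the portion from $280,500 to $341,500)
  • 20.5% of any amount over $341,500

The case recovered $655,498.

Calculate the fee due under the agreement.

First $62,000 at 33% = $20,460.00
Next $218,500 at 28.5% = $62,272.50
Next $61,000 at 25.5% = $15,555.00
Remaining $313,998 at 20.5% = $64,369.59
Fee: $20,460.00 + $62,272.50 + $15,555.00 + $64,369.59 = $162,657.09

$162,657.09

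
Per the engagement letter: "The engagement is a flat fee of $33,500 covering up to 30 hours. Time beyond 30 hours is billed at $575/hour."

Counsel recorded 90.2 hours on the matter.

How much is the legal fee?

$68,115.00

Flat fee: $33,500.00
Excess hours: 90.2 − 30 = 60.2
Overrun: 60.2 × $575 = $34,615.00
Total: $33,500.00 + $34,615.00 = $68,115.00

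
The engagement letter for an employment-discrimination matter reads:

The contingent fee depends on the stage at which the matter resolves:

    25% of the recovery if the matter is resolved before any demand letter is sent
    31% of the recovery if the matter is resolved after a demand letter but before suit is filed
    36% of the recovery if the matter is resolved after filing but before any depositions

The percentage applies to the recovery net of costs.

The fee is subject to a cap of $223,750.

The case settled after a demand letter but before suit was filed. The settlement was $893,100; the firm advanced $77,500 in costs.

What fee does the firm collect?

$223,750.00

Fee base (net of costs): $893,100 − $77,500 = $815,600
The matter settled after a demand letter but before suit was filed, so the 31% rate applies.
$815,600 × 31% = $252,836.00
$252,836.00 exceeds the $223,750 cap, so the fee is capped at $223,750.00.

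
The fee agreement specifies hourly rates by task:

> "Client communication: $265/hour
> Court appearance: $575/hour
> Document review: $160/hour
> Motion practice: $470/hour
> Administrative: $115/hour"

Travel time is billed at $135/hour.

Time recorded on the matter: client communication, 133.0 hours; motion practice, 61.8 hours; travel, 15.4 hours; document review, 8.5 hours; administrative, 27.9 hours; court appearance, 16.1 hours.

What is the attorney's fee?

$80,196.00

Client communication: 133.0 × $265 = $35,245.00
Court appearance: 16.1 × $575 = $9,257.50
Document review: 8.5 × $160 = $1,360.00
Motion practice: 61.8 × $470 = $29,046.00
Administrative: 27.9 × $115 = $3,208.50
Subtotal: $35,245.00 + $9,257.50 + $1,360.00 + $29,046.00 + $3,208.50 = $78,117.00
Travel: 15.4 × $135 = $2,079.00
Total: $78,117.00 + $2,079.00 = $80,196.00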